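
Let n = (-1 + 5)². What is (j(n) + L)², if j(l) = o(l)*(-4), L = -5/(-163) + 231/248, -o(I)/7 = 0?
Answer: 1512665449/1634099776 ≈ 0.92569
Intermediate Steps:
o(I) = 0 (o(I) = -7*0 = 0)
n = 16 (n = 4² = 16)
L = 38893/40424 (L = -5*(-1/163) + 231*(1/248) = 5/163 + 231/248 = 38893/40424 ≈ 0.96213)
j(l) = 0 (j(l) = 0*(-4) = 0)
(j(n) + L)² = (0 + 38893/40424)² = (38893/40424)² = 1512665449/1634099776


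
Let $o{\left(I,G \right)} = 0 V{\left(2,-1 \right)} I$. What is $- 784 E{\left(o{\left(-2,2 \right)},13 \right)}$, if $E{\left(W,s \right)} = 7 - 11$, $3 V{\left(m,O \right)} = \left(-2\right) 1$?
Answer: $3136$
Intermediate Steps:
$V{\left(m,O \right)} = - \frac{2}{3}$ ($V{\left(m,O \right)} = \frac{\left(-2\right) 1}{3} = \frac{1}{3} \left(-2\right) = - \frac{2}{3}$)
$o{\left(I,G \right)} = 0$ ($o{\left(I,G \right)} = 0 \left(- \frac{2}{3}\right) I = 0 I = 0$)
$E{\left(W,s \right)} = -4$ ($E{\left(W,s \right)} = 7 - 11 = -4$)
$- 784 E{\left(o{\left(-2,2 \right)},13 \right)} = \left(-784\right) \left(-4\right) = 3136$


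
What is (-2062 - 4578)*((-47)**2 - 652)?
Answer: -10338480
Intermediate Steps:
(-2062 - 4578)*((-47)**2 - 652) = -6640*(2209 - 652) = -6640*1557 = -10338480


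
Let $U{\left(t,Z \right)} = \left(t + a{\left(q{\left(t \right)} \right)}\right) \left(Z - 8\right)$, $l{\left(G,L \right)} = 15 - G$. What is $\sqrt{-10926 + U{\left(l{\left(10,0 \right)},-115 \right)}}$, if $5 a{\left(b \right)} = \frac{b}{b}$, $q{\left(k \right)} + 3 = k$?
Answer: $\frac{2 i \sqrt{72285}}{5} \approx 107.54 i$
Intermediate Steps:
$q{\left(k \right)} = -3 + k$
$a{\left(b \right)} = \frac{1}{5}$ ($a{\left(b \right)} = \frac{b \frac{1}{b}}{5} = \frac{1}{5} \cdot 1 = \frac{1}{5}$)
$U{\left(t,Z \right)} = \left(-8 + Z\right) \left(\frac{1}{5} + t\right)$ ($U{\left(t,Z \right)} = \left(t + \frac{1}{5}\right) \left(Z - 8\right) = \left(\frac{1}{5} + t\right) \left(-8 + Z\right) = \left(-8 + Z\right) \left(\frac{1}{5} + t\right)$)
$\sqrt{-10926 + U{\left(l{\left(10,0 \right)},-115 \right)}} = \sqrt{-10926 - \left(\frac{123}{5} + 123 \left(15 - 10\right)\right)} = \sqrt{-10926 - \frac{3198}{5}} = \sqrt{- \frac{57828}{5}} = \frac{2 i \sqrt{72285}}{5}$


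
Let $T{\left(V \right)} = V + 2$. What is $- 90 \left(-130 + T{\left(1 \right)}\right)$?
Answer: $11430$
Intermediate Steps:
$T{\left(V \right)} = 2 + V$
$- 90 \left(-130 + T{\left(1 \right)}\right) = - 90 \left(-130 + \left(2 + 1\right)\right) = - 90 \left(-130 + 3\right) = \left(-90\right) \left(-127\right) = 11430$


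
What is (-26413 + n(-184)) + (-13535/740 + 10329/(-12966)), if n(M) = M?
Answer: -8512569925/319828 ≈ -26616.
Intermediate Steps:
(-26413 + n(-184)) + (-13535/740 + 10329/(-12966)) = (-26413 - 184) + (-13535/740 + 10329/(-12966)) = -26597 + (-13535*1/740 + 10329*(-1/12966)) = -26597 + (-2707/148 - 3443/4322) = -26597 - 6104609/319828 = -8512569925/319828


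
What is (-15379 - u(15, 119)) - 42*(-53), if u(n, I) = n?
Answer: -13168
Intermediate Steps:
(-15379 - u(15, 119)) - 42*(-53) = (-15379 - 1*15) - 42*(-53) = (-15379 - 15) + 2226 = -15394 + 2226 = -13168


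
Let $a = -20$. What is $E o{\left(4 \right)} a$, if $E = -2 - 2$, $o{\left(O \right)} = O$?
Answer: $320$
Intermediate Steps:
$E = -4$ ($E = -2 - 2 = -4$)
$E o{\left(4 \right)} a = \left(-4\right) 4 \left(-20\right) = \left(-16\right) \left(-20\right) = 320$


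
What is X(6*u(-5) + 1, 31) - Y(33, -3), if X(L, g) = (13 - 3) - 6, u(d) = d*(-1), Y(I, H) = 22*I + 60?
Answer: -782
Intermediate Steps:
Y(I, H) = 60 + 22*I
u(d) = -d
X(L, g) = 4 (X(L, g) = 10 - 6 = 4)
X(6*u(-5) + 1, 31) - Y(33, -3) = 4 - (60 + 22*33) = 4 - (60 + 726) = 4 - 1*786 = 4 - 786 = -782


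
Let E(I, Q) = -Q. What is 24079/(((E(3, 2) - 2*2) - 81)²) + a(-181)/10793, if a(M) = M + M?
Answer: 257144669/81692217 ≈ 3.1477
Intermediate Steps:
a(M) = 2*M
24079/(((E(3, 2) - 2*2) - 81)²) + a(-181)/10793 = 24079/(((-1*2 - 2*2) - 81)²) + (2*(-181))/10793 = 24079/(((-2 - 4) - 81)²) - 362*1/10793 = 24079/((-6 - 81)²) - 362/10793 = 24079/((-87)²) - 362/10793 = 24079/7569 - 362/10793 = 257144669/81692217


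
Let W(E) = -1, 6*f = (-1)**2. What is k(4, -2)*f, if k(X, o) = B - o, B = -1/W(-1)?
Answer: 1/2 ≈ 0.50000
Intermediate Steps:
f = 1/6 (f = (1/6)*(-1)**2 = (1/6)*1 = 1/6 ≈ 0.16667)
B = 1 (B = -1/(-1) = -1*(-1) = 1)
k(X, o) = 1 - o
k(4, -2)*f = (1 - 1*(-2))*(1/6) = (1 + 2)*(1/6) = 3*(1/6) = 1/2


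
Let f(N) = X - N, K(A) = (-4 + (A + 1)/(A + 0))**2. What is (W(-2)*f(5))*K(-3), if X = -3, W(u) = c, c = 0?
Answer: 0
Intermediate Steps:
W(u) = 0
K(A) = (-4 + (1 + A)/A)**2
f(N) = -3 - N
(W(-2)*f(5))*K(-3) = (0*(-3 - 1*5))*((-1 + 3*(-3))**2/(-3)**2) = (0*(-3 - 5))*((-1 - 9)**2/9) = (0*(-8))*((1/9)*(-10)**2) = 0*((1/9)*100) = 0*(100/9) = 0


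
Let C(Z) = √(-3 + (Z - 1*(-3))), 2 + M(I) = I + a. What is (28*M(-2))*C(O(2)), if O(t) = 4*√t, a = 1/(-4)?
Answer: -238*2^(¼) ≈ -283.03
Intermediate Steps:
a = -¼ ≈ -0.25000
M(I) = -9/4 + I (M(I) = -2 + (I - ¼) = -2 + (-¼ + I) = -9/4 + I)
C(Z) = √Z (C(Z) = √(-3 + (Z + 3)) = √(-3 + (3 + Z)) = √Z)
(28*M(-2))*C(O(2)) = (28*(-9/4 - 2))*√(4*√2) = (28*(-17/4))*(2*2^(¼)) = -238*2^(¼)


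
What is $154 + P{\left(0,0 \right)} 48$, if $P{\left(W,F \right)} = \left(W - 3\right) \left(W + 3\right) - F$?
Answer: $-278$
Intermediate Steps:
$P{\left(W,F \right)} = - F + \left(-3 + W\right) \left(3 + W\right)$ ($P{\left(W,F \right)} = \left(-3 + W\right) \left(3 + W\right) - F = - F + \left(-3 + W\right) \left(3 + W\right)$)
$154 + P{\left(0,0 \right)} 48 = 154 + \left(-9 + 0^{2} - 0\right) 48 = 154 + \left(-9 + 0 + 0\right) 48 = 154 - 432 = -278$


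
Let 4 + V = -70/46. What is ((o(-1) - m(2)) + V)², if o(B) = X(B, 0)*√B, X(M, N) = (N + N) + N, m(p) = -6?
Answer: 121/529 ≈ 0.22873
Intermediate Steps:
V = -127/23 (V = -4 - 70/46 = -4 - 70*1/46 = -4 - 35/23 = -127/23 ≈ -5.5217)
X(M, N) = 3*N (X(M, N) = 2*N + N = 3*N)
o(B) = 0 (o(B) = (3*0)*√B = 0*√B = 0)
((o(-1) - m(2)) + V)² = ((0 - 1*(-6)) - 127/23)² = ((0 + 6) - 127/23)² = (6 - 127/23)² = (11/23)² = 121/529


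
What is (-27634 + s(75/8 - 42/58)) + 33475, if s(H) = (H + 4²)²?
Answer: 347092945/53824 ≈ 6448.7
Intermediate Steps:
s(H) = (16 + H)² (s(H) = (H + 16)² = (16 + H)²)
(-27634 + s(75/8 - 42/58)) + 33475 = (-27634 + (16 + (75/8 - 42/58))²) + 33475 = (-27634 + (16 + (75*(⅛) - 42*1/58))²) + 33475 = (-27634 + (16 + (75/8 - 21/29))²) + 33475 = (-27634 + (16 + 2007/232)²) + 33475 = (-27634 + (5719/232)²) + 33475 = (-27634 + 32706961/53824) + 33475 = -1454665455/53824 + 33475 = 347092945/53824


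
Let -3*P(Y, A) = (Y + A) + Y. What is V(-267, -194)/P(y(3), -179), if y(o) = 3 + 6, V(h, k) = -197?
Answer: -591/161 ≈ -3.6708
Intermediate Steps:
y(o) = 9
P(Y, A) = -2*Y/3 - A/3 (P(Y, A) = -((Y + A) + Y)/3 = -((A + Y) + Y)/3 = -(A + 2*Y)/3 = -2*Y/3 - A/3)
V(-267, -194)/P(y(3), -179) = -197/(-2/3*9 - 1/3*(-179)) = -197/(-6 + 179/3) = -197/161/3 = -197*3/161 = -591/161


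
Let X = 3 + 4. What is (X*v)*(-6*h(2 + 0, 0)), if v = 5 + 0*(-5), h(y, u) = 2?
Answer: -420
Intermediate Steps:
v = 5 (v = 5 + 0 = 5)
X = 7
(X*v)*(-6*h(2 + 0, 0)) = (7*5)*(-6*2) = 35*(-12) = -420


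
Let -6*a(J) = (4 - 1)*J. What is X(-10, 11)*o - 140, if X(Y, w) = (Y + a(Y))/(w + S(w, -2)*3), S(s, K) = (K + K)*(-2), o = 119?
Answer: -157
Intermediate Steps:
S(s, K) = -4*K (S(s, K) = (2*K)*(-2) = -4*K)
a(J) = -J/2 (a(J) = -(4 - 1)*J/6 = -J/2)
X(Y, w) = Y/(2*(24 + w)) (X(Y, w) = (Y - Y/2)/(w - 4*(-2)*3) = (Y/2)/(w + 8*3) = (Y/2)/(w + 24) = (Y/2)/(24 + w) = Y/(2*(24 + w)))
X(-10, 11)*o - 140 = ((1/2)*(-10)/(24 + 11))*119 - 140 = ((1/2)*(-10)/35)*119 - 140 = ((1/2)*(-10)*(1/35))*119 - 140 = -1/7*119 - 140 = -17 - 140 = -157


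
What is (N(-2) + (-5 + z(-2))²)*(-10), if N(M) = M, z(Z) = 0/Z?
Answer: -230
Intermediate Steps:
z(Z) = 0
(N(-2) + (-5 + z(-2))²)*(-10) = (-2 + (-5 + 0)²)*(-10) = (-2 + (-5)²)*(-10) = (-2 + 25)*(-10) = 23*(-10) = -230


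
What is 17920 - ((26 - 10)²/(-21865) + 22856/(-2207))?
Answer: 865248817032/48256055 ≈ 17930.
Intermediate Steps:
17920 - ((26 - 10)²/(-21865) + 22856/(-2207)) = 17920 - (16²*(-1/21865) + 22856*(-1/2207)) = 17920 - (256*(-1/21865) - 22856/2207) = 17920 - (-256/21865 - 22856/2207) = 17920 - 1*(-500311432/48256055) = 17920 + 500311432/48256055 = 865248817032/48256055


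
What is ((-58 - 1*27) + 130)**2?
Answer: 2025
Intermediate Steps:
((-58 - 1*27) + 130)**2 = ((-58 - 27) + 130)**2 = (-85 + 130)**2 = 45**2 = 2025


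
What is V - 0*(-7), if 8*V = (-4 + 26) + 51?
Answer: 73/8 ≈ 9.1250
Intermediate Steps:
V = 73/8 (V = ((-4 + 26) + 51)/8 = (22 + 51)/8 = (⅛)*73 = 73/8 ≈ 9.1250)
V - 0*(-7) = 73/8 - 0*(-7) = 73/8 - 114*0 = 73/8 + 0 = 73/8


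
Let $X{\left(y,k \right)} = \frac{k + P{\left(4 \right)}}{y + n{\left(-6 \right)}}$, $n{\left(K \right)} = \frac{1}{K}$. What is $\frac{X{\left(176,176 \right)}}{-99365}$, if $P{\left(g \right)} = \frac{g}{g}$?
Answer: $- \frac{1062}{104830075} \approx -1.0131 \cdot 10^{-5}$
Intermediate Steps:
$P{\left(g \right)} = 1$
$X{\left(y,k \right)} = \frac{1 + k}{- \frac{1}{6} + y}$ ($X{\left(y,k \right)} = \frac{k + 1}{y + \frac{1}{-6}} = \frac{1 + k}{y - \frac{1}{6}} = \frac{1 + k}{- \frac{1}{6} + y}$)
$\frac{X{\left(176,176 \right)}}{-99365} = \frac{6 \frac{1}{-1 + 6 \cdot 176} \left(1 + 176\right)}{-99365} = 6 \frac{1}{-1 + 1056} \cdot 177 \left(- \frac{1}{99365}\right) = 6 \cdot \frac{1}{1055} \cdot 177 \left(- \frac{1}{99365}\right) = \frac{1062}{1055} \left(- \frac{1}{99365}\right) = - \frac{1062}{104830075}$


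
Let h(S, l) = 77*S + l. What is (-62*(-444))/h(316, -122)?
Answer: 4588/4035 ≈ 1.1371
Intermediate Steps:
h(S, l) = l + 77*S
(-62*(-444))/h(316, -122) = (-62*(-444))/(-122 + 77*316) = 27528/(-122 + 24332) = 27528/24210 = 27528*(1/24210) = 4588/4035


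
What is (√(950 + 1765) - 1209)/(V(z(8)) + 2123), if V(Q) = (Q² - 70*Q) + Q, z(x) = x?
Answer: -403/545 + √2715/1635 ≈ -0.70758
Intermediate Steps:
V(Q) = Q² - 69*Q
(√(950 + 1765) - 1209)/(V(z(8)) + 2123) = (√(950 + 1765) - 1209)/(8*(-69 + 8) + 2123) = (√2715 - 1209)/(8*(-61) + 2123) = (-1209 + √2715)/(-488 + 2123) = (-1209 + √2715)/1635 = (-1209 + √2715)*(1/1635) = -403/545 + √2715/1635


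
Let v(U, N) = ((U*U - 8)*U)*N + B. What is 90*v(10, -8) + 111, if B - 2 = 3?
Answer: -661839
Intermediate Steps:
B = 5 (B = 2 + 3 = 5)
v(U, N) = 5 + N*U*(-8 + U**2) (v(U, N) = ((U*U - 8)*U)*N + 5 = ((U**2 - 8)*U)*N + 5 = ((-8 + U**2)*U)*N + 5 = (U*(-8 + U**2))*N + 5 = N*U*(-8 + U**2) + 5 = 5 + N*U*(-8 + U**2))
90*v(10, -8) + 111 = 90*(5 - 8*10**3 - 8*(-8)*10) + 111 = 90*(5 - 8*1000 + 640) + 111 = 90*(5 - 8000 + 640) + 111 = 90*(-7355) + 111 = -661950 + 111 = -661839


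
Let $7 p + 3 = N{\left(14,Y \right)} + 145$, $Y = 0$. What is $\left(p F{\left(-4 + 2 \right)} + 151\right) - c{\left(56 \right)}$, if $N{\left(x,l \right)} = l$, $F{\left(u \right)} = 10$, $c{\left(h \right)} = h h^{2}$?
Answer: $- \frac{1226835}{7} \approx -1.7526 \cdot 10^{5}$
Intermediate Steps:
$c{\left(h \right)} = h^{3}$
$p = \frac{142}{7}$ ($p = - \frac{3}{7} + \frac{0 + 145}{7} = - \frac{3}{7} + \frac{1}{7} \cdot 145 = - \frac{3}{7} + \frac{145}{7} = \frac{142}{7} \approx 20.286$)
$\left(p F{\left(-4 + 2 \right)} + 151\right) - c{\left(56 \right)} = \left(\frac{142}{7} \cdot 10 + 151\right) - 56^{3} = \left(\frac{1420}{7} + 151\right) - 175616 = \frac{2477}{7} - 175616 = - \frac{1226835}{7}$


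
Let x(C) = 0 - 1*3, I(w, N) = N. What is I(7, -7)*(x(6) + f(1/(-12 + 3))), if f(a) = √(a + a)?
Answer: 21 - 7*I*√2/3 ≈ 21.0 - 3.2998*I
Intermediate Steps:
f(a) = √2*√a (f(a) = √(2*a) = √2*√a)
x(C) = -3 (x(C) = 0 - 3 = -3)
I(7, -7)*(x(6) + f(1/(-12 + 3))) = -7*(-3 + √2*√(1/(-12 + 3))) = -7*(-3 + √2*√(1/(-9))) = -7*(-3 + √2*√(-⅑)) = -7*(-3 + √2*(I/3)) = -7*(-3 + I*√2/3) = 21 - 7*I*√2/3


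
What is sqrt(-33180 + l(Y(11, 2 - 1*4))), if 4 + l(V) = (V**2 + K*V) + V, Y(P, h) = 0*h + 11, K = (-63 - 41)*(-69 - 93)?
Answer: 2*sqrt(38069) ≈ 390.23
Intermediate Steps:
K = 16848 (K = -104*(-162) = 16848)
Y(P, h) = 11 (Y(P, h) = 0 + 11 = 11)
l(V) = -4 + V**2 + 16849*V (l(V) = -4 + ((V**2 + 16848*V) + V) = -4 + (V**2 + 16849*V) = -4 + V**2 + 16849*V)
sqrt(-33180 + l(Y(11, 2 - 1*4))) = sqrt(-33180 + (-4 + 11**2 + 16849*11)) = sqrt(-33180 + (-4 + 121 + 185339)) = sqrt(-33180 + 185456) = sqrt(152276) = 2*sqrt(38069)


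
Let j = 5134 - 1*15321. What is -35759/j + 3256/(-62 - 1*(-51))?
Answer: -2979593/10187 ≈ -292.49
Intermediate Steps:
j = -10187 (j = 5134 - 15321 = -10187)
-35759/j + 3256/(-62 - 1*(-51)) = -35759/(-10187) + 3256/(-62 - 1*(-51)) = -35759*(-1/10187) + 3256/(-62 + 51) = 35759/10187 + 3256/(-11) = 35759/10187 + 3256*(-1/11) = 35759/10187 - 296 = -2979593/10187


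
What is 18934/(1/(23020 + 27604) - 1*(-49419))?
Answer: 958514816/2501787457 ≈ 0.38313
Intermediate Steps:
18934/(1/(23020 + 27604) - 1*(-49419)) = 18934/(1/50624 + 49419) = 18934/(2501787457/50624) = 18934*(50624/2501787457) = 958514816/2501787457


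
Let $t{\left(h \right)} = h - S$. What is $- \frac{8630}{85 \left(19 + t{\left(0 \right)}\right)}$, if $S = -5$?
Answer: $- \frac{863}{204} \approx -4.2304$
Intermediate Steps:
$t{\left(h \right)} = 5 + h$ ($t{\left(h \right)} = h - -5 = h + 5 = 5 + h$)
$- \frac{8630}{85 \left(19 + t{\left(0 \right)}\right)} = - \frac{8630}{85 \left(19 + \left(5 + 0\right)\right)} = - \frac{8630}{85 \left(19 + 5\right)} = - \frac{8630}{85 \cdot 24} = - \frac{8630}{2040} = \left(-8630\right) \frac{1}{2040} = - \frac{863}{204}$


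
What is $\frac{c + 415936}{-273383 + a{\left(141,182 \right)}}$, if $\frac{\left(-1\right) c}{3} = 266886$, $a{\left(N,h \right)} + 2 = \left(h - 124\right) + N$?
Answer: $\frac{192361}{136593} \approx 1.4083$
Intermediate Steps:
$a{\left(N,h \right)} = -126 + N + h$ ($a{\left(N,h \right)} = -2 + \left(\left(h - 124\right) + N\right) = -2 + \left(\left(-124 + h\right) + N\right) = -2 + \left(-124 + N + h\right) = -126 + N + h$)
$c = -800658$ ($c = \left(-3\right) 266886 = -800658$)
$\frac{c + 415936}{-273383 + a{\left(141,182 \right)}} = \frac{-800658 + 415936}{-273383 + \left(-126 + 141 + 182\right)} = - \frac{384722}{-273383 + 197} = - \frac{384722}{-273186} = \left(-384722\right) \left(- \frac{1}{273186}\right) = \frac{192361}{136593}$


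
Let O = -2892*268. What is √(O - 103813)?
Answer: I*√878869 ≈ 937.48*I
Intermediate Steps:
O = -775056
√(O - 103813) = √(-775056 - 103813) = √(-878869) = I*√878869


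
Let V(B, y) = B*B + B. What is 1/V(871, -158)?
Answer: 1/759512 ≈ 1.3166e-6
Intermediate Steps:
V(B, y) = B + B² (V(B, y) = B² + B = B + B²)
1/V(871, -158) = 1/(871*(1 + 871)) = 1/(871*872) = 1/759512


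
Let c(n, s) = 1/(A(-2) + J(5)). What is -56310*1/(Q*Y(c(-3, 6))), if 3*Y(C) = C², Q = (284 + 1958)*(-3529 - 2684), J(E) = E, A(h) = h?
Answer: 253395/2321591 ≈ 0.10915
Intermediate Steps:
Q = -13929546 (Q = 2242*(-6213) = -13929546)
c(n, s) = ⅓ (c(n, s) = 1/(-2 + 5) = 1/3 = ⅓)
Y(C) = C²/3
-56310*1/(Q*Y(c(-3, 6))) = -56310/(((⅓)²/3)*(-13929546)) = -56310/(((⅓)*(⅑))*(-13929546)) = -56310/((1/27)*(-13929546)) = -56310/(-4643182/9) = -56310*(-9/4643182) = 253395/2321591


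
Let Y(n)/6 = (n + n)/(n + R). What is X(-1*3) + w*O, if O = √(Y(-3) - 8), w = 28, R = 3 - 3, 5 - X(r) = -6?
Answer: 67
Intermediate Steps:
X(r) = 11 (X(r) = 5 - 1*(-6) = 5 + 6 = 11)
R = 0
Y(n) = 12 (Y(n) = 6*((n + n)/(n + 0)) = 6*((2*n)/n) = 6*2 = 12)
O = 2 (O = √(12 - 8) = √4 = 2)
X(-1*3) + w*O = 11 + 28*2 = 11 + 56 = 67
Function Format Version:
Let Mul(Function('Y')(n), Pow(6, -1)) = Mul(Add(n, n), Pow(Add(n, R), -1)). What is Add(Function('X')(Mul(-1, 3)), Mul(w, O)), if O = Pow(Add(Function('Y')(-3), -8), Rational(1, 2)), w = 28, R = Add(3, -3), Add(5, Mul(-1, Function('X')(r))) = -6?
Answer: 67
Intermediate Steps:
Function('X')(r) = 11 (Function('X')(r) = Add(5, Mul(-1, -6)) = Add(5, 6) = 11)
R = 0
Function('Y')(n) = 12 (Function('Y')(n) = Mul(6, Mul(Add(n, n), Pow(Add(n, 0), -1))) = Mul(6, Mul(Mul(2, n), Pow(n, -1))) = Mul(6, 2) = 12)
O = 2 (O = Pow(Add(12, -8), Rational(1, 2)) = Pow(4, Rational(1, 2)) = 2)
Add(Function('X')(Mul(-1, 3)), Mul(w, O)) = Add(11, Mul(28, 2)) = Add(11, 56) = 67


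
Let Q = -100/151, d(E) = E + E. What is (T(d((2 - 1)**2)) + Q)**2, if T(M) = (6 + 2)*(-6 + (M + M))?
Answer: 6330256/22801 ≈ 277.63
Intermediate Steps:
d(E) = 2*E
T(M) = -48 + 16*M (T(M) = 8*(-6 + 2*M) = -48 + 16*M)
Q = -100/151 (Q = -100*1/151 = -100/151 ≈ -0.66225)
(T(d((2 - 1)**2)) + Q)**2 = ((-48 + 16*(2*(2 - 1)**2)) - 100/151)**2 = ((-48 + 16*(2*1**2)) - 100/151)**2 = ((-48 + 16*(2*1)) - 100/151)**2 = ((-48 + 16*2) - 100/151)**2 = ((-48 + 32) - 100/151)**2 = (-16 - 100/151)**2 = (-2516/151)**2 = 6330256/22801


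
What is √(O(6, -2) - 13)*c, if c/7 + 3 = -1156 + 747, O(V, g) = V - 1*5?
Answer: -5768*I*√3 ≈ -9990.5*I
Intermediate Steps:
O(V, g) = -5 + V (O(V, g) = V - 5 = -5 + V)
c = -2884 (c = -21 + 7*(-1156 + 747) = -21 + 7*(-409) = -21 - 2863 = -2884)
√(O(6, -2) - 13)*c = √((-5 + 6) - 13)*(-2884) = √(1 - 13)*(-2884) = √(-12)*(-2884) = (2*I*√3)*(-2884) = -5768*I*√3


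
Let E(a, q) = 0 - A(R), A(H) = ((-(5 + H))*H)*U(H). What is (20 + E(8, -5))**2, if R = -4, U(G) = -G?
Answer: 16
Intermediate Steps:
A(H) = -H**2*(-5 - H) (A(H) = ((-(5 + H))*H)*(-H) = ((-5 - H)*H)*(-H) = (H*(-5 - H))*(-H) = -H**2*(-5 - H))
E(a, q) = -16 (E(a, q) = 0 - (-4)**2*(5 - 4) = 0 - 16 = -16)
(20 + E(8, -5))**2 = (20 - 16)**2 = 4**2 = 16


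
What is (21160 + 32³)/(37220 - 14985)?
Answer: 53928/22235 ≈ 2.4254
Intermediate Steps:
(21160 + 32³)/(37220 - 14985) = (21160 + 32768)/22235 = 53928*(1/22235) = 53928/22235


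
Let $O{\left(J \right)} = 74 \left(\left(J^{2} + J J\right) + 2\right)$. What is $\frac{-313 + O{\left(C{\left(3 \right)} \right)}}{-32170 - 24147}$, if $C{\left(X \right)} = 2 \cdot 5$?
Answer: $- \frac{14635}{56317} \approx -0.25987$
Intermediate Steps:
$C{\left(X \right)} = 10$
$O{\left(J \right)} = 148 + 148 J^{2}$ ($O{\left(J \right)} = 74 \left(\left(J^{2} + J^{2}\right) + 2\right) = 74 \left(2 J^{2} + 2\right) = 74 \left(2 + 2 J^{2}\right) = 148 + 148 J^{2}$)
$\frac{-313 + O{\left(C{\left(3 \right)} \right)}}{-32170 - 24147} = \frac{-313 + \left(148 + 148 \cdot 10^{2}\right)}{-32170 - 24147} = \frac{-313 + \left(148 + 148 \cdot 100\right)}{-56317} = \left(-313 + \left(148 + 14800\right)\right) \left(- \frac{1}{56317}\right) = \left(-313 + 14948\right) \left(- \frac{1}{56317}\right) = 14635 \left(- \frac{1}{56317}\right) = - \frac{14635}{56317}$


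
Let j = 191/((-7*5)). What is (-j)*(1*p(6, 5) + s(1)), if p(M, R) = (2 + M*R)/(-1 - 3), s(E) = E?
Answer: -191/5 ≈ -38.200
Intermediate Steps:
j = -191/35 (j = 191/(-35) = 191*(-1/35) = -191/35 ≈ -5.4571)
p(M, R) = -½ - M*R/4 (p(M, R) = (2 + M*R)/(-4) = (2 + M*R)*(-¼) = -½ - M*R/4)
(-j)*(1*p(6, 5) + s(1)) = (-1*(-191/35))*(1*(-½ - ¼*6*5) + 1) = 191*(1*(-½ - 15/2) + 1)/35 = 191*(1*(-8) + 1)/35 = 191*(-8 + 1)/35 = (191/35)*(-7) = -191/5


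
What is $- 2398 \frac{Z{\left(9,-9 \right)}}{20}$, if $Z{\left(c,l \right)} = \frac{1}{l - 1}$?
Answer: $\frac{1199}{100} \approx 11.99$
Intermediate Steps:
$Z{\left(c,l \right)} = \frac{1}{-1 + l}$
$- 2398 \frac{Z{\left(9,-9 \right)}}{20} = - 2398 \frac{1}{\left(-1 - 9\right) 20} = - 2398 \frac{1}{-10} \cdot \frac{1}{20} = - 2398 \left(\left(- \frac{1}{10}\right) \frac{1}{20}\right) = \left(-2398\right) \left(- \frac{1}{200}\right) = \frac{1199}{100}$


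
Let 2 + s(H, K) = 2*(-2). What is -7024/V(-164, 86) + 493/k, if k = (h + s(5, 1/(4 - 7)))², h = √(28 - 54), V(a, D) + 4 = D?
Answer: 3*(-14048*√26 - 4969*I)/(82*(5*I + 6*√26)) ≈ -84.376 + 7.8475*I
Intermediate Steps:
V(a, D) = -4 + D
s(H, K) = -6 (s(H, K) = -2 + 2*(-2) = -2 - 4 = -6)
h = I*√26 (h = √(-26) = I*√26 ≈ 5.099*I)
k = (-6 + I*√26)² (k = (I*√26 - 6)² = (-6 + I*√26)² ≈ 10.0 - 61.188*I)
-7024/V(-164, 86) + 493/k = -7024/(-4 + 86) + 493/((6 - I*√26)²) = -7024/82 + 493/(6 - I*√26)² = -7024*1/82 + 493/(6 - I*√26)² = -3512/41 + 493/(6 - I*√26)²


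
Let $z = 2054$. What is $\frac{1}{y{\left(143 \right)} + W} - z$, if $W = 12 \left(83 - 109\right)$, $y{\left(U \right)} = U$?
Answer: $- \frac{347127}{169} \approx -2054.0$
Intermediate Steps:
$W = -312$ ($W = 12 \left(-26\right) = -312$)
$\frac{1}{y{\left(143 \right)} + W} - z = \frac{1}{143 - 312} - 2054 = \frac{1}{-169} - 2054 = - \frac{1}{169} - 2054 = - \frac{347127}{169}$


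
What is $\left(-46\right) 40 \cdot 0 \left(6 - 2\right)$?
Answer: $0$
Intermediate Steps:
$\left(-46\right) 40 \cdot 0 \left(6 - 2\right) = - 1840 \cdot 0 \cdot 4 = \left(-1840\right) 0 = 0$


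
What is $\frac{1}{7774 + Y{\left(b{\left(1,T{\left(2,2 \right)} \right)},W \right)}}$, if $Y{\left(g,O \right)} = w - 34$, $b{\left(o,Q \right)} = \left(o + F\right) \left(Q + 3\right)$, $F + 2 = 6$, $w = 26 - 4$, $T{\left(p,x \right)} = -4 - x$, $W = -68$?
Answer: $\frac{1}{7762} \approx 0.00012883$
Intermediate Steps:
$w = 22$
$F = 4$ ($F = -2 + 6 = 4$)
$b{\left(o,Q \right)} = \left(3 + Q\right) \left(4 + o\right)$ ($b{\left(o,Q \right)} = \left(o + 4\right) \left(Q + 3\right) = \left(4 + o\right) \left(3 + Q\right) = \left(3 + Q\right) \left(4 + o\right)$)
$Y{\left(g,O \right)} = -12$ ($Y{\left(g,O \right)} = 22 - 34 = -12$)
$\frac{1}{7774 + Y{\left(b{\left(1,T{\left(2,2 \right)} \right)},W \right)}} = \frac{1}{7774 - 12} = \frac{1}{7762}$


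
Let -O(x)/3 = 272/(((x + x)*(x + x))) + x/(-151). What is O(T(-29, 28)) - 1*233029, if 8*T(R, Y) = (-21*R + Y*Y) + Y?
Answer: -568405794621977/2439243128 ≈ -2.3303e+5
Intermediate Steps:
T(R, Y) = -21*R/8 + Y/8 + Y²/8 (T(R, Y) = ((-21*R + Y*Y) + Y)/8 = ((-21*R + Y²) + Y)/8 = ((Y² - 21*R) + Y)/8 = (Y + Y² - 21*R)/8 = -21*R/8 + Y/8 + Y²/8)
O(x) = -204/x² + 3*x/151 (O(x) = -3*(272/(((x + x)*(x + x))) + x/(-151)) = -3*(272/(((2*x)*(2*x))) + x*(-1/151)) = -3*(272/((4*x²)) - x/151) = -3*(272*(1/(4*x²)) - x/151) = -3*(68/x² - x/151) = -204/x² + 3*x/151)
O(T(-29, 28)) - 1*233029 = (-204/(-21/8*(-29) + (⅛)*28 + (⅛)*28²)² + 3*(-21/8*(-29) + (⅛)*28 + (⅛)*28²)/151) - 1*233029 = (-204/(609/8 + 7/2 + (⅛)*784)² + 3*(609/8 + 7/2 + (⅛)*784)/151) - 233029 = (-204/(609/8 + 7/2 + 98)² + 3*(609/8 + 7/2 + 98)/151) - 233029 = (-204/(1421/8)² + (3/151)*(1421/8)) - 233029 = (-204*64/2019241 + 4263/1208) - 233029 = (-13056/2019241 + 4263/1208) - 233029 = 8592252735/2439243128 - 233029 = -568405794621977/2439243128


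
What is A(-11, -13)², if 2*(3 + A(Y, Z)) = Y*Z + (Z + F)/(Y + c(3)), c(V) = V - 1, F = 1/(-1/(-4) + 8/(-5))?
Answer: 283282561/59049 ≈ 4797.4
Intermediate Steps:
F = -20/27 (F = 1/(-1*(-¼) + 8*(-⅕)) = 1/(¼ - 8/5) = 1/(-27/20) = -20/27 ≈ -0.74074)
c(V) = -1 + V
A(Y, Z) = -3 + Y*Z/2 + (-20/27 + Z)/(2*(2 + Y)) (A(Y, Z) = -3 + (Y*Z + (Z - 20/27)/(Y + (-1 + 3)))/2 = -3 + (Y*Z + (-20/27 + Z)/(Y + 2))/2 = -3 + (Y*Z + (-20/27 + Z)/(2 + Y))/2 = -3 + (Y*Z/2 + (-20/27 + Z)/(2*(2 + Y))) = -3 + Y*Z/2 + (-20/27 + Z)/(2*(2 + Y)))
A(-11, -13)² = ((-172/27 + (½)*(-13) - 3*(-11) - 11*(-13) + (½)*(-13)*(-11)²)/(2 - 11))² = ((-172/27 - 13/2 + 33 + 143 + (½)*(-13)*121)/(-9))² = (-(-172/27 - 13/2 + 33 + 143 - 1573/2)/9)² = (-⅑*(-16831/27))² = (16831/243)² = 283282561/59049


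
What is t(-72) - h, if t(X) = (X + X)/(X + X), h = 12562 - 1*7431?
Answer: -5130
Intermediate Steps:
h = 5131 (h = 12562 - 7431 = 5131)
t(X) = 1 (t(X) = (2*X)/((2*X)) = (2*X)*(1/(2*X)) = 1)
t(-72) - h = 1 - 1*5131 = 1 - 5131 = -5130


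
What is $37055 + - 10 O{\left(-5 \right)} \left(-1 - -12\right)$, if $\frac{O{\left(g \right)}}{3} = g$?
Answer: $38705$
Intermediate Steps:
$O{\left(g \right)} = 3 g$
$37055 + - 10 O{\left(-5 \right)} \left(-1 - -12\right) = 37055 + - 10 \cdot 3 \left(-5\right) \left(-1 - -12\right) = 37055 + \left(-10\right) \left(-15\right) \left(-1 + 12\right) = 37055 + 150 \cdot 11 = 37055 + 1650 = 38705$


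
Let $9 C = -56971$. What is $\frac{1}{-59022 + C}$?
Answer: $- \frac{9}{588169} \approx -1.5302 \cdot 10^{-5}$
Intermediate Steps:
$C = - \frac{56971}{9}$ ($C = \frac{1}{9} \left(-56971\right) = - \frac{56971}{9} \approx -6330.1$)
$\frac{1}{-59022 + C} = \frac{1}{-59022 - \frac{56971}{9}} = \frac{1}{- \frac{588169}{9}} = - \frac{9}{588169}$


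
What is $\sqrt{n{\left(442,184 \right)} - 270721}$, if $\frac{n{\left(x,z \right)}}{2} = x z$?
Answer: $i \sqrt{108065} \approx 328.73 i$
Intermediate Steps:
$n{\left(x,z \right)} = 2 x z$
$\sqrt{n{\left(442,184 \right)} - 270721} = \sqrt{2 \cdot 442 \cdot 184 - 270721} = \sqrt{162656 - 270721} = \sqrt{-108065} = i \sqrt{108065}$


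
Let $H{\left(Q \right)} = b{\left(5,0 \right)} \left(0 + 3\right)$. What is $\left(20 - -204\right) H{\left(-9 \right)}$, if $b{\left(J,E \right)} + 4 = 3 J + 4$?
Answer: $10080$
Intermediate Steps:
$b{\left(J,E \right)} = 3 J$ ($b{\left(J,E \right)} = -4 + \left(3 J + 4\right) = -4 + \left(4 + 3 J\right) = 3 J$)
$H{\left(Q \right)} = 45$ ($H{\left(Q \right)} = 3 \cdot 5 \left(0 + 3\right) = 15 \cdot 3 = 45$)
$\left(20 - -204\right) H{\left(-9 \right)} = \left(20 - -204\right) 45 = \left(20 + 204\right) 45 = 224 \cdot 45 = 10080$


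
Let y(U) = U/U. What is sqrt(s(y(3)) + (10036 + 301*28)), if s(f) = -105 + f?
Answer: 6*sqrt(510) ≈ 135.50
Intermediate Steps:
y(U) = 1
sqrt(s(y(3)) + (10036 + 301*28)) = sqrt((-105 + 1) + (10036 + 301*28)) = sqrt(-104 + (10036 + 8428)) = sqrt(-104 + 18464) = sqrt(18360) = 6*sqrt(510)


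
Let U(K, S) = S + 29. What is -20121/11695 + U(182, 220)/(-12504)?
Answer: -84835013/48744760 ≈ -1.7404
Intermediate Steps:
U(K, S) = 29 + S
-20121/11695 + U(182, 220)/(-12504) = -20121/11695 + (29 + 220)/(-12504) = -20121*1/11695 + 249*(-1/12504) = -20121/11695 - 83/4168 = -84835013/48744760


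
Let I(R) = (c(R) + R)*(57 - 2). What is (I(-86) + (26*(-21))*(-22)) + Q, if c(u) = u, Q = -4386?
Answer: -1834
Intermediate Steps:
I(R) = 110*R (I(R) = (R + R)*(57 - 2) = (2*R)*55 = 110*R)
(I(-86) + (26*(-21))*(-22)) + Q = (110*(-86) + (26*(-21))*(-22)) - 4386 = (-9460 - 546*(-22)) - 4386 = (-9460 + 12012) - 4386 = 2552 - 4386 = -1834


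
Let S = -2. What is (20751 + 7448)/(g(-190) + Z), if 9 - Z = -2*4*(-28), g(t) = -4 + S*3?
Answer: -28199/225 ≈ -125.33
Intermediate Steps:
g(t) = -10 (g(t) = -4 - 2*3 = -4 - 6 = -10)
Z = -215 (Z = 9 - (-2*4)*(-28) = 9 - (-8)*(-28) = 9 - 1*224 = 9 - 224 = -215)
(20751 + 7448)/(g(-190) + Z) = (20751 + 7448)/(-10 - 215) = 28199/(-225) = 28199*(-1/225) = -28199/225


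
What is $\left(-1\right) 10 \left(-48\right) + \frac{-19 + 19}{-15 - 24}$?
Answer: $480$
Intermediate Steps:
$\left(-1\right) 10 \left(-48\right) + \frac{-19 + 19}{-15 - 24} = \left(-10\right) \left(-48\right) + \frac{0}{-39} = 480 + 0 \left(- \frac{1}{39}\right) = 480 + 0 = 480$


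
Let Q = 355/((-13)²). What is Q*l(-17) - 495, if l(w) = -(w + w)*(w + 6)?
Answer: -216425/169 ≈ -1280.6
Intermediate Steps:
Q = 355/169 ≈ 2.1006
l(w) = -2*w*(6 + w)
Q*l(-17) - 495 = 355*(-2*(-17)*(6 - 17))/169 - 495 = 355*(-2*(-17)*(-11))/169 - 495 = (355/169)*(-374) - 495 = -132770/169 - 495 = -216425/169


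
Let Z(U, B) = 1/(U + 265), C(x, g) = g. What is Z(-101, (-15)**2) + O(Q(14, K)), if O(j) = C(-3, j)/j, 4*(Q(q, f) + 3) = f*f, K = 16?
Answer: 165/164 ≈ 1.0061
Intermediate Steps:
Z(U, B) = 1/(265 + U)
Q(q, f) = -3 + f**2/4 (Q(q, f) = -3 + (f*f)/4 = -3 + f**2/4)
O(j) = 1 (O(j) = j/j = 1)
Z(-101, (-15)**2) + O(Q(14, K)) = 1/(265 - 101) + 1 = 1/164 + 1 = 165/164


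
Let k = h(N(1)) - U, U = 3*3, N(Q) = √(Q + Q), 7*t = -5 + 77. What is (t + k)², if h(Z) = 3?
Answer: 900/49 ≈ 18.367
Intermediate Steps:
t = 72/7 (t = (-5 + 77)/7 = (⅐)*72 = 72/7 ≈ 10.286)
N(Q) = √2*√Q (N(Q) = √(2*Q) = √2*√Q)
U = 9
k = -6 (k = 3 - 1*9 = 3 - 9 = -6)
(t + k)² = (72/7 - 6)² = (30/7)² = 900/49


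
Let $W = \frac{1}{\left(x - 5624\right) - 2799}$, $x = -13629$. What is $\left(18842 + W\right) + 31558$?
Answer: $\frac{1111420799}{22052} \approx 50400.0$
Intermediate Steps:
$W = - \frac{1}{22052}$ ($W = \frac{1}{\left(-13629 - 5624\right) - 2799} = \frac{1}{-19253 - 2799} = \frac{1}{-22052} = - \frac{1}{22052} \approx -4.5347 \cdot 10^{-5}$)
$\left(18842 + W\right) + 31558 = \left(18842 - \frac{1}{22052}\right) + 31558 = \frac{415503783}{22052} + 31558 = \frac{1111420799}{22052}$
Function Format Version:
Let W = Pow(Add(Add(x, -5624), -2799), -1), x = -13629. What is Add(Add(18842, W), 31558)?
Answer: Rational(1111420799, 22052) ≈ 50400.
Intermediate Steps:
W = Rational(-1, 22052) (W = Pow(Add(Add(-13629, -5624), -2799), -1) = Pow(Add(-19253, -2799), -1) = Pow(-22052, -1) = Rational(-1, 22052) ≈ -4.5347e-5)
Add(Add(18842, W), 31558) = Add(Add(18842, Rational(-1, 22052)), 31558) = Add(Rational(415503783, 22052), 31558) = Rational(1111420799, 22052)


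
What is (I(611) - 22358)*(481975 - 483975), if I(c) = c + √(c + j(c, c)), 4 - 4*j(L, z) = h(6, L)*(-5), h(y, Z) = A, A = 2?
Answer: 43494000 - 1000*√2458 ≈ 4.3444e+7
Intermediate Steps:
h(y, Z) = 2
j(L, z) = 7/2 (j(L, z) = 1 - (-5)/2 = 1 - ¼*(-10) = 1 + 5/2 = 7/2)
I(c) = c + √(7/2 + c) (I(c) = c + √(c + 7/2) = c + √(7/2 + c))
(I(611) - 22358)*(481975 - 483975) = ((611 + √(14 + 4*611)/2) - 22358)*(481975 - 483975) = ((611 + √(14 + 2444)/2) - 22358)*(-2000) = ((611 + √2458/2) - 22358)*(-2000) = (-21747 + √2458/2)*(-2000) = 43494000 - 1000*√2458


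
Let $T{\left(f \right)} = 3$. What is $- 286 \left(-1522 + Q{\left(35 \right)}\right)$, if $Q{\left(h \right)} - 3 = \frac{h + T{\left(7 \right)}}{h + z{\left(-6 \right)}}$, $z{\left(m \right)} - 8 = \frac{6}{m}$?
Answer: $\frac{9117680}{21} \approx 4.3418 \cdot 10^{5}$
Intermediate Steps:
$z{\left(m \right)} = 8 + \frac{6}{m}$
$Q{\left(h \right)} = 3 + \frac{3 + h}{7 + h}$ ($Q{\left(h \right)} = 3 + \frac{h + 3}{h + \left(8 + \frac{6}{-6}\right)} = 3 + \frac{3 + h}{h + \left(8 + 6 \left(- \frac{1}{6}\right)\right)} = 3 + \frac{3 + h}{h + \left(8 - 1\right)} = 3 + \frac{3 + h}{h + 7} = 3 + \frac{3 + h}{7 + h}$)
$- 286 \left(-1522 + Q{\left(35 \right)}\right) = - 286 \left(-1522 + \frac{4 \left(6 + 35\right)}{7 + 35}\right) = - 286 \left(-1522 + 4 \cdot \frac{1}{42} \cdot 41\right) = - 286 \left(-1522 + \frac{82}{21}\right) = \left(-286\right) \left(- \frac{31880}{21}\right) = \frac{9117680}{21}$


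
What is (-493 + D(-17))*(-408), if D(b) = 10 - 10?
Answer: 201144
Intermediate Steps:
D(b) = 0
(-493 + D(-17))*(-408) = (-493 + 0)*(-408) = -493*(-408) = 201144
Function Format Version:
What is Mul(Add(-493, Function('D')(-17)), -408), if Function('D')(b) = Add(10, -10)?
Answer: 201144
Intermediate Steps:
Function('D')(b) = 0
Mul(Add(-493, Function('D')(-17)), -408) = Mul(Add(-493, 0), -408) = Mul(-493, -408) = 201144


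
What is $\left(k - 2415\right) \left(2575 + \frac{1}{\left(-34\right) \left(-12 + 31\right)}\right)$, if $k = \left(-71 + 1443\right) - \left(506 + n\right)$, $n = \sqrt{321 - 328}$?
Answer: $- \frac{2576682501}{646} - \frac{1663449 i \sqrt{7}}{646} \approx -3.9887 \cdot 10^{6} - 6812.8 i$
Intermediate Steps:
$n = i \sqrt{7}$ ($n = \sqrt{-7} = i \sqrt{7} \approx 2.6458 i$)
$k = 866 - i \sqrt{7}$ ($k = \left(-71 + 1443\right) - \left(506 + i \sqrt{7}\right) = 1372 - \left(506 + i \sqrt{7}\right) = 866 - i \sqrt{7} \approx 866.0 - 2.6458 i$)
$\left(k - 2415\right) \left(2575 + \frac{1}{\left(-34\right) \left(-12 + 31\right)}\right) = \left(\left(866 - i \sqrt{7}\right) - 2415\right) \left(2575 + \frac{1}{\left(-34\right) \left(-12 + 31\right)}\right) = \left(-1549 - i \sqrt{7}\right) \left(2575 + \frac{1}{\left(-34\right) 19}\right) = \left(-1549 - i \sqrt{7}\right) \left(2575 + \frac{1}{-646}\right) = \left(-1549 - i \sqrt{7}\right) \left(2575 - \frac{1}{646}\right) = \left(-1549 - i \sqrt{7}\right) \frac{1663449}{646} = - \frac{2576682501}{646} - \frac{1663449 i \sqrt{7}}{646}$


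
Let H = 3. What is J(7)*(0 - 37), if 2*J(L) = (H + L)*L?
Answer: -1295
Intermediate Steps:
J(L) = L*(3 + L)/2 (J(L) = ((3 + L)*L)/2 = (L*(3 + L))/2 = L*(3 + L)/2)
J(7)*(0 - 37) = ((½)*7*(3 + 7))*(0 - 37) = ((½)*7*10)*(-37) = 35*(-37) = -1295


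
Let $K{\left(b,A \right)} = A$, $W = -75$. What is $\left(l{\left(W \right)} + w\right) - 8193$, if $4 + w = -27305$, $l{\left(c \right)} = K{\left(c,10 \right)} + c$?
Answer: $-35567$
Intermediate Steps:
$l{\left(c \right)} = 10 + c$
$w = -27309$ ($w = -4 - 27305 = -27309$)
$\left(l{\left(W \right)} + w\right) - 8193 = \left(\left(10 - 75\right) - 27309\right) - 8193 = \left(-65 - 27309\right) - 8193 = -27374 - 8193 = -35567$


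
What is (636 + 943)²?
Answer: 2493241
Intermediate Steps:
(636 + 943)² = 1579² = 2493241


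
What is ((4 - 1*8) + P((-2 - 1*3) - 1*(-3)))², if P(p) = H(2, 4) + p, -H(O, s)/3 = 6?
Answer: 576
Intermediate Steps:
H(O, s) = -18 (H(O, s) = -3*6 = -18)
P(p) = -18 + p
((4 - 1*8) + P((-2 - 1*3) - 1*(-3)))² = ((4 - 1*8) + (-18 + ((-2 - 1*3) - 1*(-3))))² = ((4 - 8) + (-18 + ((-2 - 3) + 3)))² = (-4 + (-18 + (-5 + 3)))² = (-4 + (-18 - 2))² = (-4 - 20)² = (-24)² = 576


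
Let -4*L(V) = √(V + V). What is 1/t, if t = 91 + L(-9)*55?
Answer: 728/93473 + 330*I*√2/93473 ≈ 0.0077883 + 0.0049928*I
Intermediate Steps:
L(V) = -√2*√V/4 (L(V) = -√(V + V)/4 = -√2*√V/4)
t = 91 - 165*I*√2/4 (t = 91 - √2*√(-9)/4*55 = 91 - √2*3*I/4*55 = 91 - 3*I*√2/4*55 = 91 - 165*I*√2/4 ≈ 91.0 - 58.336*I)
1/t = 1/(91 - 165*I*√2/4)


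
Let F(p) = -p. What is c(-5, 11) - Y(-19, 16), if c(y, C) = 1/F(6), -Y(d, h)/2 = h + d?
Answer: -37/6 ≈ -6.1667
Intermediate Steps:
Y(d, h) = -2*d - 2*h (Y(d, h) = -2*(h + d) = -2*(d + h) = -2*d - 2*h)
c(y, C) = -⅙ (c(y, C) = 1/(-1*6) = 1/(-6) = -⅙)
c(-5, 11) - Y(-19, 16) = -⅙ - (-2*(-19) - 2*16) = -⅙ - (38 - 32) = -⅙ - 1*6 = -⅙ - 6 = -37/6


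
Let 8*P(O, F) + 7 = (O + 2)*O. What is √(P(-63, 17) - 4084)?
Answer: 9*I*√178/2 ≈ 60.037*I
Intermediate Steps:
P(O, F) = -7/8 + O*(2 + O)/8 (P(O, F) = -7/8 + ((O + 2)*O)/8 = -7/8 + ((2 + O)*O)/8 = -7/8 + (O*(2 + O))/8 = -7/8 + O*(2 + O)/8)
√(P(-63, 17) - 4084) = √((-7/8 + (¼)*(-63) + (⅛)*(-63)²) - 4084) = √((-7/8 - 63/4 + (⅛)*3969) - 4084) = √((-7/8 - 63/4 + 3969/8) - 4084) = √(959/2 - 4084) = √(-7209/2) = 9*I*√178/2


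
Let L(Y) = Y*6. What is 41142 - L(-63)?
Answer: 41520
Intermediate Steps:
L(Y) = 6*Y
41142 - L(-63) = 41142 - 6*(-63) = 41142 - 1*(-378) = 41142 + 378 = 41520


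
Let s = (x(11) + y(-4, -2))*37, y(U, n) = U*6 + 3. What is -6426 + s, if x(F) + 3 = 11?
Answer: -6907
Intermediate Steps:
y(U, n) = 3 + 6*U (y(U, n) = 6*U + 3 = 3 + 6*U)
x(F) = 8 (x(F) = -3 + 11 = 8)
s = -481 (s = (8 + (3 + 6*(-4)))*37 = (8 + (3 - 24))*37 = (8 - 21)*37 = -13*37 = -481)
-6426 + s = -6426 - 481 = -6907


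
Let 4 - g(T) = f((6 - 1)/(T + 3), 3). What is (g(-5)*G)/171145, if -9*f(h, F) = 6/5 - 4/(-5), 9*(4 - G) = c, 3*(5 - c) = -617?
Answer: -19912/41588235 ≈ -0.00047879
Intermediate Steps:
c = 632/3 (c = 5 - ⅓*(-617) = 5 + 617/3 = 632/3 ≈ 210.67)
G = -524/27 (G = 4 - ⅑*632/3 = 4 - 632/27 = -524/27 ≈ -19.407)
f(h, F) = -2/9 (f(h, F) = -(6/5 - 4/(-5))/9 = -(6*(⅕) - 4*(-⅕))/9 = -(6/5 + ⅘)/9 = -⅑*2 = -2/9)
g(T) = 38/9 (g(T) = 4 - 1*(-2/9) = 4 + 2/9 = 38/9)
(g(-5)*G)/171145 = ((38/9)*(-524/27))/171145 = -19912/243*1/171145 = -19912/41588235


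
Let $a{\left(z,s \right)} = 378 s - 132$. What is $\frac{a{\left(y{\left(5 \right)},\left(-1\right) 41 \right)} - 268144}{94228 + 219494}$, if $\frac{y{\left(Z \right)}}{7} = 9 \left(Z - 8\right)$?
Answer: $- \frac{141887}{156861} \approx -0.90454$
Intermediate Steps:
$y{\left(Z \right)} = -504 + 63 Z$ ($y{\left(Z \right)} = 7 \cdot 9 \left(Z - 8\right) = 7 \cdot 9 \left(-8 + Z\right) = 7 \left(-72 + 9 Z\right) = -504 + 63 Z$)
$a{\left(z,s \right)} = -132 + 378 s$
$\frac{a{\left(y{\left(5 \right)},\left(-1\right) 41 \right)} - 268144}{94228 + 219494} = \frac{\left(-132 + 378 \left(\left(-1\right) 41\right)\right) - 268144}{94228 + 219494} = \frac{\left(-132 + 378 \left(-41\right)\right) - 268144}{313722} = \left(\left(-132 - 15498\right) - 268144\right) \frac{1}{313722} = \left(-15630 - 268144\right) \frac{1}{313722} = \left(-283774\right) \frac{1}{313722} = - \frac{141887}{156861}$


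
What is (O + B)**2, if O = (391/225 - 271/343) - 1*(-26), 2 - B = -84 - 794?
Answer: 4899116359841344/5955980625 ≈ 8.2255e+5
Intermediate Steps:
B = 880 (B = 2 - (-84 - 794) = 2 - 1*(-878) = 2 + 878 = 880)
O = 2079688/77175 (O = (391*(1/225) - 271*1/343) + 26 = (391/225 - 271/343) + 26 = 73138/77175 + 26 = 2079688/77175 ≈ 26.948)
(O + B)**2 = (2079688/77175 + 880)**2 = (69993688/77175)**2 = 4899116359841344/5955980625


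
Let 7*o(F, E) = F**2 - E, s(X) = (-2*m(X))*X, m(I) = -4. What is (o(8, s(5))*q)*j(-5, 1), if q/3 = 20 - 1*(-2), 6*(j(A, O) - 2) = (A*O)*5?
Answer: -3432/7 ≈ -490.29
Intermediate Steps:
j(A, O) = 2 + 5*A*O/6 (j(A, O) = 2 + ((A*O)*5)/6 = 2 + (5*A*O)/6 = 2 + 5*A*O/6)
s(X) = 8*X (s(X) = (-2*(-4))*X = 8*X)
o(F, E) = -E/7 + F**2/7 (o(F, E) = (F**2 - E)/7 = -E/7 + F**2/7)
q = 66 (q = 3*(20 - 1*(-2)) = 3*(20 + 2) = 3*22 = 66)
(o(8, s(5))*q)*j(-5, 1) = ((-8*5/7 + (1/7)*8**2)*66)*(2 + (5/6)*(-5)*1) = ((-1/7*40 + (1/7)*64)*66)*(2 - 25/6) = ((-40/7 + 64/7)*66)*(-13/6) = ((24/7)*66)*(-13/6) = (1584/7)*(-13/6) = -3432/7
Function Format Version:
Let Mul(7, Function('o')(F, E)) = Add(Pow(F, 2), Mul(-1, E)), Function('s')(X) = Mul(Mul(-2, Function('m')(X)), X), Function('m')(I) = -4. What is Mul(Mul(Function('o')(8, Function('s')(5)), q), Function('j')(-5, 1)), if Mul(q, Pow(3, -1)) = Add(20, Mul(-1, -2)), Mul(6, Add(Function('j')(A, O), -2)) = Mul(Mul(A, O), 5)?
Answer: Rational(-3432, 7) ≈ -490.29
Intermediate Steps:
Function('j')(A, O) = Add(2, Mul(Rational(5, 6), A, O)) (Function('j')(A, O) = Add(2, Mul(Rational(1, 6), Mul(Mul(A, O), 5))) = Add(2, Mul(Rational(1, 6), Mul(5, A, O))) = Add(2, Mul(Rational(5, 6), A, O)))
Function('s')(X) = Mul(8, X) (Function('s')(X) = Mul(Mul(-2, -4), X) = Mul(8, X))
Function('o')(F, E) = Add(Mul(Rational(-1, 7), E), Mul(Rational(1, 7), Pow(F, 2))) (Function('o')(F, E) = Mul(Rational(1, 7), Add(Pow(F, 2), Mul(-1, E))) = Add(Mul(Rational(-1, 7), E), Mul(Rational(1, 7), Pow(F, 2))))
q = 66 (q = Mul(3, Add(20, Mul(-1, -2))) = Mul(3, Add(20, 2)) = Mul(3, 22) = 66)
Mul(Mul(Function('o')(8, Function('s')(5)), q), Function('j')(-5, 1)) = Mul(Mul(Add(Mul(Rational(-1, 7), Mul(8, 5)), Mul(Rational(1, 7), Pow(8, 2))), 66), Add(2, Mul(Rational(5, 6), -5, 1))) = Mul(Mul(Add(Mul(Rational(-1, 7), 40), Mul(Rational(1, 7), 64)), 66), Add(2, Rational(-25, 6))) = Mul(Mul(Add(Rational(-40, 7), Rational(64, 7)), 66), Rational(-13, 6)) = Mul(Mul(Rational(24, 7), 66), Rational(-13, 6)) = Mul(Rational(1584, 7), Rational(-13, 6)) = Rational(-3432, 7)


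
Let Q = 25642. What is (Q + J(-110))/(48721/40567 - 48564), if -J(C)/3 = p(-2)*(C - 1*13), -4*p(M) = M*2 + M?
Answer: -2125345697/3940094134 ≈ -0.53942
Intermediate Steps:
p(M) = -3*M/4 (p(M) = -(M*2 + M)/4 = -(2*M + M)/4 = -3*M/4)
J(C) = 117/2 - 9*C/2 (J(C) = -3*(-¾*(-2))*(C - 1*13) = -9*(C - 13)/2 = -9*(-13 + C)/2 = -3*(-39/2 + 3*C/2) = 117/2 - 9*C/2)
(Q + J(-110))/(48721/40567 - 48564) = (25642 + (117/2 - 9/2*(-110)))/(48721/40567 - 48564) = (25642 + (117/2 + 495))/(48721*(1/40567) - 48564) = (25642 + 1107/2)/(48721/40567 - 48564) = 52391/(2*(-1970047067/40567)) = (52391/2)*(-40567/1970047067) = -2125345697/3940094134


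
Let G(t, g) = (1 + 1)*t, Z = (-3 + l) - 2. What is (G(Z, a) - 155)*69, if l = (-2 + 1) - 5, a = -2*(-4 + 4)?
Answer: -12213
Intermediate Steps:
a = 0 (a = -2*0 = 0)
l = -6 (l = -1 - 5 = -6)
Z = -11 (Z = (-3 - 6) - 2 = -9 - 2 = -11)
G(t, g) = 2*t
(G(Z, a) - 155)*69 = (2*(-11) - 155)*69 = (-22 - 155)*69 = -177*69 = -12213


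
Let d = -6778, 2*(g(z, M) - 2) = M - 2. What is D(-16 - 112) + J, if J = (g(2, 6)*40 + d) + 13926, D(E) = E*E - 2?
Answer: 23690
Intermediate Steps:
g(z, M) = 1 + M/2 (g(z, M) = 2 + (M - 2)/2 = 2 + (-2 + M)/2 = 2 + (-1 + M/2) = 1 + M/2)
D(E) = -2 + E**2 (D(E) = E**2 - 2 = -2 + E**2)
J = 7308 (J = ((1 + (1/2)*6)*40 - 6778) + 13926 = ((1 + 3)*40 - 6778) + 13926 = (4*40 - 6778) + 13926 = (160 - 6778) + 13926 = -6618 + 13926 = 7308)
D(-16 - 112) + J = (-2 + (-16 - 112)**2) + 7308 = (-2 + (-128)**2) + 7308 = (-2 + 16384) + 7308 = 16382 + 7308 = 23690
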